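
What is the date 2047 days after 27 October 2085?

+365 (one year) → Oct 27, 2086 (1682 left).
+365 (one year) → Oct 27, 2087 (1317 left).
+366 (one year; includes Feb 29, 2088) → Oct 27, 2088 (951 left).
+365 (one year) → Oct 27, 2089 (586 left).
+365 (one year) → Oct 27, 2090 (221 left).
Oct has 31 days: +5 → Nov 1, 2090 (216 left).
Nov has 30 days: +30 → Dec 1, 2090 (186 left).
Dec has 31 days: +31 → Jan 1, 2091 (155 left).
Jan has 31 days: +31 → Feb 1, 2091 (124 left).
Feb has 28 days: +28 → Mar 1, 2091 (96 left).
Mar has 31 days: +31 → Apr 1, 2091 (65 left).
Apr has 30 days: +30 → May 1, 2091 (35 left).
May has 31 days: +31 → Jun 1, 2091 (4 left).
+4 → Jun 5, 2091.

June 5, 2091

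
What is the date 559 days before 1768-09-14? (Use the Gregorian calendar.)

−366 (one year; includes Feb 29, 1768) → Sep 14, 1767 (193 left).
−14 → Aug 31, 1767 (end of Aug, 31 days; 179 left).
−31 → Jul 31, 1767 (end of Jul, 31 days; 148 left).
−31 → Jun 30, 1767 (end of Jun, 30 days; 117 left).
−30 → May 31, 1767 (end of May, 31 days; 87 left).
−31 → Apr 30, 1767 (end of Apr, 30 days; 56 left).
−30 → Mar 31, 1767 (end of Mar, 31 days; 26 left).
−26 → Mar 5, 1767.

March 5, 1767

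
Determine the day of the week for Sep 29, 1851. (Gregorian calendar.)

Doomsday rule: the anchor day for the 1800s is Friday. For year 51: 51÷12 = 4 r 3, and 3÷4 = 0, so 4+3+0 = 7.
Friday + 7 ≡ Friday — that's 1851's doomsday.
In September the doomsday date is Sep 5.
Sep 29 is 24 days after Sep 5; 24 mod 7 = 3, so Friday + 3 = Monday.

Monday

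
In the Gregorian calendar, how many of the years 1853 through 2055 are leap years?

Multiples of 4 in [1853,2055]: 50.
Of those, multiples of 100: 2 (not leap unless ÷400).
Multiples of 400: 1.
Leap years = 50 − 2 + 1 = 49.

49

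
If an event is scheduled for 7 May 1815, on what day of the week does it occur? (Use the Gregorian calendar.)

Sunday

Doomsday rule: the anchor day for the 1800s is Friday. For year 15: 15÷12 = 1 r 3, and 3÷4 = 0, so 1+3+0 = 4.
Friday + 4 ≡ Tuesday — that's 1815's doomsday.
In May the doomsday date is May 9.
May 7 is 2 days before May 9; 2 mod 7 = 2, so Tuesday − 2 = Sunday.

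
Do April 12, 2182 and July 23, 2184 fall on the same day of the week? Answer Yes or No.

From Apr 12, 2182 to Jul 23, 2184 is 833 days.
833 mod 7 = 0, so they are the same weekday.
(Apr 12, 2182 is a Friday; Jul 23, 2184 is a Friday.)

Yes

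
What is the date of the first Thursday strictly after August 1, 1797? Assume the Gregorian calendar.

August 3, 1797

Aug 1, 1797 is a Tuesday.
From Tuesday to the next Thursday is 2 days.
Aug 1, 1797 + 2 = Aug 3, 1797.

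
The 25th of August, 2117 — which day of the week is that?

January 1, 2117 is a Friday.
Jan 1, 2117 → Feb 1, 2117: 31 days (January has 31).
Feb 1, 2117 → Mar 1, 2117: 28 days (February has 28).
Mar 1, 2117 → Apr 1, 2117: 31 days (March has 31).
Apr 1, 2117 → May 1, 2117: 30 days (April has 30).
May 1, 2117 → Jun 1, 2117: 31 days (May has 31).
Jun 1, 2117 → Jul 1, 2117: 30 days (June has 30).
Jul 1, 2117 → Aug 1, 2117: 31 days (July has 31).
Aug 1, 2117 → Aug 25, 2117: 24 days.
Total: 236 days.
236 mod 7 = 5, so Friday + 5 = Wednesday.

Wednesday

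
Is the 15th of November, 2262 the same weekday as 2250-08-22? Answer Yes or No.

No

From Aug 22, 2250 to Nov 15, 2262 is 4468 days.
4468 mod 7 = 2, so they are different weekdays.
(Aug 22, 2250 is a Thursday; Nov 15, 2262 is a Saturday.)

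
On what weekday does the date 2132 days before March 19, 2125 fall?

Thursday

Mar 19, 2125 is a Monday.
2132 mod 7 = 4, so 2132 days before a Monday is Monday − 4 = Thursday.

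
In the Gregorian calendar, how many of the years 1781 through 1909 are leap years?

30

Multiples of 4 in [1781,1909]: 32.
Of those, multiples of 100: 2 (not leap unless ÷400).
Multiples of 400: 0.
Leap years = 32 − 2 + 0 = 30.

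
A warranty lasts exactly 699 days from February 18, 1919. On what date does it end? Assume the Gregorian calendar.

January 17, 1921

+365 (one year) → Feb 18, 1920 (334 left).
Feb has 29 days: +12 → Mar 1, 1920 (322 left).
Mar has 31 days: +31 → Apr 1, 1920 (291 left).
Apr has 30 days: +30 → May 1, 1920 (261 left).
May has 31 days: +31 → Jun 1, 1920 (230 left).
Jun has 30 days: +30 → Jul 1, 1920 (200 left).
Jul has 31 days: +31 → Aug 1, 1920 (169 left).
Aug has 31 days: +31 → Sep 1, 1920 (138 left).
Sep has 30 days: +30 → Oct 1, 1920 (108 left).
Oct has 31 days: +31 → Nov 1, 1920 (77 left).
Nov has 30 days: +30 → Dec 1, 1920 (47 left).
Dec has 31 days: +31 → Jan 1, 1921 (16 left).
+16 → Jan 17, 1921.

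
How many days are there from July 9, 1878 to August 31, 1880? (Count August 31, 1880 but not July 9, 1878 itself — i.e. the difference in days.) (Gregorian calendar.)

Jul 9, 1878 → Jul 9, 1879: 365 days.
Jul 9, 1879 → Jul 9, 1880: 366 days (Feb 29, 1880 is in that span).
Jul 9, 1880 → Aug 9, 1880: 31 days (July has 31).
Aug 9, 1880 → Aug 31, 1880: 22 days.
Total: 784 days.

784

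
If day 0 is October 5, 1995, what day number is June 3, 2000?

Oct 5, 1995 → Oct 5, 1996: 366 days (Feb 29, 1996 is in that span).
Oct 5, 1996 → Oct 5, 1997: 365 days.
Oct 5, 1997 → Oct 5, 1998: 365 days.
Oct 5, 1998 → Oct 5, 1999: 365 days.
Oct 5, 1999 → Nov 5, 1999: 31 days (October has 31).
Nov 5, 1999 → Dec 5, 1999: 30 days (November has 30).
Dec 5, 1999 → Jan 5, 2000: 31 days (December has 31).
Jan 5, 2000 → Feb 5, 2000: 31 days (January has 31).
Feb 5, 2000 → Mar 5, 2000: 29 days (February has 29).
Mar 5, 2000 → Apr 5, 2000: 31 days (March has 31).
Apr 5, 2000 → May 5, 2000: 30 days (April has 30).
May 5, 2000 → Jun 3, 2000: 29 days.
Total: 1703 days.

1703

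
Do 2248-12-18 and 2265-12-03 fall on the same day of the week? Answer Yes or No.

From Dec 18, 2248 to Dec 3, 2265 is 6194 days.
6194 mod 7 = 6, so they are different weekdays.
(Dec 18, 2248 is a Monday; Dec 3, 2265 is a Sunday.)

No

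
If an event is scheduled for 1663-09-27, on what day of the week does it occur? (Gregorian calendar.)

Thursday

Doomsday rule: the anchor day for the 1600s is Tuesday. For year 63: 63÷12 = 5 r 3, and 3÷4 = 0, so 5+3+0 = 8.
Tuesday + 8 ≡ Wednesday — that's 1663's doomsday.
In September the doomsday date is Sep 5.
Sep 27 is 22 days after Sep 5; 22 mod 7 = 1, so Wednesday + 1 = Thursday.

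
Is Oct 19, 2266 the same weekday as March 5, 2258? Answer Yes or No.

Yes

From Mar 5, 2258 to Oct 19, 2266 is 3150 days.
3150 mod 7 = 0, so they are the same weekday.
(Mar 5, 2258 is a Friday; Oct 19, 2266 is a Friday.)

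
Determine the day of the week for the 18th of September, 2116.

Doomsday rule: the anchor day for the 2100s is Sunday. For year 16: 16÷12 = 1 r 4, and 4÷4 = 1, so 1+4+1 = 6.
Sunday + 6 ≡ Saturday — that's 2116's doomsday.
In September the doomsday date is Sep 5.
Sep 18 is 13 days after Sep 5; 13 mod 7 = 6, so Saturday + 6 = Friday.

Friday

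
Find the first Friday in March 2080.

March 1, 2080

March 1, 2080 is a Friday.
The first Friday is therefore March 1 (same day).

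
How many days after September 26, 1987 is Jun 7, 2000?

Sep 26, 1987 → Sep 26, 1988: 366 days (Feb 29, 1988 is in that span).
Sep 26, 1988 → Sep 26, 1989: 365 days.
Sep 26, 1989 → Sep 26, 1990: 365 days.
Sep 26, 1990 → Sep 26, 1991: 365 days.
Sep 26, 1991 → Sep 26, 1992: 366 days (Feb 29, 1992 is in that span).
Sep 26, 1992 → Sep 26, 1993: 365 days.
Sep 26, 1993 → Sep 26, 1994: 365 days.
Sep 26, 1994 → Sep 26, 1995: 365 days.
Sep 26, 1995 → Sep 26, 1996: 366 days (Feb 29, 1996 is in that span).
Sep 26, 1996 → Sep 26, 1997: 365 days.
Sep 26, 1997 → Sep 26, 1998: 365 days.
Sep 26, 1998 → Sep 26, 1999: 365 days.
Sep 26, 1999 → Oct 26, 1999: 30 days (September has 30).
Oct 26, 1999 → Nov 26, 1999: 31 days (October has 31).
Nov 26, 1999 → Dec 26, 1999: 30 days (November has 30).
Dec 26, 1999 → Jan 26, 2000: 31 days (December has 31).
Jan 26, 2000 → Feb 26, 2000: 31 days (January has 31).
Feb 26, 2000 → Mar 26, 2000: 29 days (February has 29).
Mar 26, 2000 → Apr 26, 2000: 31 days (March has 31).
Apr 26, 2000 → May 26, 2000: 30 days (April has 30).
May 26, 2000 → Jun 7, 2000: 12 days.
Total: 4638 days.

4638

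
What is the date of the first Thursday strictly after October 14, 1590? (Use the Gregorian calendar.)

Oct 14, 1590 is a Sunday.
From Sunday to the next Thursday is 4 days.
Oct 14, 1590 + 4 = Oct 18, 1590.

October 18, 1590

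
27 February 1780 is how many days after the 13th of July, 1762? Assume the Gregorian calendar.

6438

Jul 13, 1762 → Jul 13, 1763: 365 days.
Jul 13, 1763 → Jul 13, 1764: 366 days (Feb 29, 1764 is in that span).
Jul 13, 1764 → Jul 13, 1765: 365 days.
Jul 13, 1765 → Jul 13, 1766: 365 days.
Jul 13, 1766 → Jul 13, 1767: 365 days.
Jul 13, 1767 → Jul 13, 1768: 366 days (Feb 29, 1768 is in that span).
Jul 13, 1768 → Jul 13, 1769: 365 days.
Jul 13, 1769 → Jul 13, 1770: 365 days.
Jul 13, 1770 → Jul 13, 1771: 365 days.
Jul 13, 1771 → Jul 13, 1772: 366 days (Feb 29, 1772 is in that span).
Jul 13, 1772 → Jul 13, 1773: 365 days.
Jul 13, 1773 → Jul 13, 1774: 365 days.
Jul 13, 1774 → Jul 13, 1775: 365 days.
Jul 13, 1775 → Jul 13, 1776: 366 days (Feb 29, 1776 is in that span).
Jul 13, 1776 → Jul 13, 1777: 365 days.
Jul 13, 1777 → Jul 13, 1778: 365 days.
Jul 13, 1778 → Jul 13, 1779: 365 days.
Jul 13, 1779 → Aug 13, 1779: 31 days (July has 31).
Aug 13, 1779 → Sep 13, 1779: 31 days (August has 31).
Sep 13, 1779 → Oct 13, 1779: 30 days (September has 30).
Oct 13, 1779 → Nov 13, 1779: 31 days (October has 31).
Nov 13, 1779 → Dec 13, 1779: 30 days (November has 30).
Dec 13, 1779 → Jan 13, 1780: 31 days (December has 31).
Jan 13, 1780 → Feb 13, 1780: 31 days (January has 31).
Feb 13, 1780 → Feb 27, 1780: 14 days.
Total: 6438 days.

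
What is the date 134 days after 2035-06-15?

Jun has 30 days: +16 → Jul 1, 2035 (118 left).
Jul has 31 days: +31 → Aug 1, 2035 (87 left).
Aug has 31 days: +31 → Sep 1, 2035 (56 left).
Sep has 30 days: +30 → Oct 1, 2035 (26 left).
+26 → Oct 27, 2035.

October 27, 2035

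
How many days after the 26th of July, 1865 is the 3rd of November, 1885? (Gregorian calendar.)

Jul 26, 1865 → Jul 26, 1866: 365 days.
Jul 26, 1866 → Jul 26, 1867: 365 days.
Jul 26, 1867 → Jul 26, 1868: 366 days (Feb 29, 1868 is in that span).
Jul 26, 1868 → Jul 26, 1869: 365 days.
Jul 26, 1869 → Jul 26, 1870: 365 days.
Jul 26, 1870 → Jul 26, 1871: 365 days.
Jul 26, 1871 → Jul 26, 1872: 366 days (Feb 29, 1872 is in that span).
Jul 26, 1872 → Jul 26, 1873: 365 days.
Jul 26, 1873 → Jul 26, 1874: 365 days.
Jul 26, 1874 → Jul 26, 1875: 365 days.
Jul 26, 1875 → Jul 26, 1876: 366 days (Feb 29, 1876 is in that span).
Jul 26, 1876 → Jul 26, 1877: 365 days.
Jul 26, 1877 → Jul 26, 1878: 365 days.
Jul 26, 1878 → Jul 26, 1879: 365 days.
Jul 26, 1879 → Jul 26, 1880: 366 days (Feb 29, 1880 is in that span).
Jul 26, 1880 → Jul 26, 1881: 365 days.
Jul 26, 1881 → Jul 26, 1882: 365 days.
Jul 26, 1882 → Jul 26, 1883: 365 days.
Jul 26, 1883 → Jul 26, 1884: 366 days (Feb 29, 1884 is in that span).
Jul 26, 1884 → Jul 26, 1885: 365 days.
Jul 26, 1885 → Aug 26, 1885: 31 days (July has 31).
Aug 26, 1885 → Sep 26, 1885: 31 days (August has 31).
Sep 26, 1885 → Oct 26, 1885: 30 days (September has 30).
Oct 26, 1885 → Nov 3, 1885: 8 days.
Total: 7405 days.

7405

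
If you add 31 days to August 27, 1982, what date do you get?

Aug has 31 days: +5 → Sep 1, 1982 (26 left).
+26 → Sep 27, 1982.

September 27, 1982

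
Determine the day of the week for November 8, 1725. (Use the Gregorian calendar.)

Thursday

Doomsday rule: the anchor day for the 1700s is Sunday. For year 25: 25÷12 = 2 r 1, and 1÷4 = 0, so 2+1+0 = 3.
Sunday + 3 ≡ Wednesday — that's 1725's doomsday.
In November the doomsday date is Nov 7.
Nov 8 is 1 day after Nov 7; 1 mod 7 = 1, so Wednesday + 1 = Thursday.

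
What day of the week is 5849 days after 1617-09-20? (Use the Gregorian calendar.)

Sunday

First find the weekday of Sep 20, 1617. Doomsday rule: the anchor day for the 1600s is Tuesday. For year 17: 17÷12 = 1 r 5, and 5÷4 = 1, so 1+5+1 = 7.
Tuesday + 7 ≡ Tuesday — that's 1617's doomsday.
In September the doomsday date is Sep 5.
Sep 20 is 15 days after Sep 5; 15 mod 7 = 1, so Tuesday + 1 = Wednesday.
5849 mod 7 = 4, so 5849 days after a Wednesday is Wednesday + 4 = Sunday.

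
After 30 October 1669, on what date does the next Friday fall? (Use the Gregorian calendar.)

November 1, 1669

Oct 30, 1669 is a Wednesday.
From Wednesday to the next Friday is 2 days.
Oct 30, 1669 + 2 = Nov 1, 1669.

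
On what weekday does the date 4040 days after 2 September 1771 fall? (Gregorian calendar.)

Tuesday

First find the weekday of Sep 2, 1771. Doomsday rule: the anchor day for the 1700s is Sunday. For year 71: 71÷12 = 5 r 11, and 11÷4 = 2, so 5+11+2 = 18.
Sunday + 18 ≡ Thursday — that's 1771's doomsday.
In September the doomsday date is Sep 5.
Sep 2 is 3 days before Sep 5; 3 mod 7 = 3, so Thursday − 3 = Monday.
4040 mod 7 = 1, so 4040 days after a Monday is Monday + 1 = Tuesday.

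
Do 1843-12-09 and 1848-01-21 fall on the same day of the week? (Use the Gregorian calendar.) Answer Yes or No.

No

From Dec 9, 1843 to Jan 21, 1848 is 1504 days.
1504 mod 7 = 6, so they are different weekdays.
(Dec 9, 1843 is a Saturday; Jan 21, 1848 is a Friday.)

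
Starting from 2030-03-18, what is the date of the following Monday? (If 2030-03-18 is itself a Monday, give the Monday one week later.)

March 25, 2030

Mar 18, 2030 is a Monday.
From Monday to the next Monday is 7 days.
Mar 18, 2030 + 7 = Mar 25, 2030.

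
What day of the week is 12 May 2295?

Doomsday rule: the anchor day for the 2200s is Friday. For year 95: 95÷12 = 7 r 11, and 11÷4 = 2, so 7+11+2 = 20.
Friday + 20 ≡ Thursday — that's 2295's doomsday.
In May the doomsday date is May 9.
May 12 is 3 days after May 9; 3 mod 7 = 3, so Thursday + 3 = Sunday.

Sunday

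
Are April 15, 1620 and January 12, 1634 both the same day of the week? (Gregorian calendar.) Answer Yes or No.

From Apr 15, 1620 to Jan 12, 1634 is 5020 days.
5020 mod 7 = 1, so they are different weekdays.
(Apr 15, 1620 is a Wednesday; Jan 12, 1634 is a Thursday.)

No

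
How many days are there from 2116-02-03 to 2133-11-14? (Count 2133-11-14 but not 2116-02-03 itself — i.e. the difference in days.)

Feb 3, 2116 → Feb 3, 2117: 366 days (Feb 29, 2116 is in that span).
Feb 3, 2117 → Feb 3, 2118: 365 days.
Feb 3, 2118 → Feb 3, 2119: 365 days.
Feb 3, 2119 → Feb 3, 2120: 365 days.
Feb 3, 2120 → Feb 3, 2121: 366 days (Feb 29, 2120 is in that span).
Feb 3, 2121 → Feb 3, 2122: 365 days.
Feb 3, 2122 → Feb 3, 2123: 365 days.
Feb 3, 2123 → Feb 3, 2124: 365 days.
Feb 3, 2124 → Feb 3, 2125: 366 days (Feb 29, 2124 is in that span).
Feb 3, 2125 → Feb 3, 2126: 365 days.
Feb 3, 2126 → Feb 3, 2127: 365 days.
Feb 3, 2127 → Feb 3, 2128: 365 days.
Feb 3, 2128 → Feb 3, 2129: 366 days (Feb 29, 2128 is in that span).
Feb 3, 2129 → Feb 3, 2130: 365 days.
Feb 3, 2130 → Feb 3, 2131: 365 days.
Feb 3, 2131 → Feb 3, 2132: 365 days.
Feb 3, 2132 → Feb 3, 2133: 366 days (Feb 29, 2132 is in that span).
Feb 3, 2133 → Mar 3, 2133: 28 days (February has 28).
Mar 3, 2133 → Apr 3, 2133: 31 days (March has 31).
Apr 3, 2133 → May 3, 2133: 30 days (April has 30).
May 3, 2133 → Jun 3, 2133: 31 days (May has 31).
Jun 3, 2133 → Jul 3, 2133: 30 days (June has 30).
Jul 3, 2133 → Aug 3, 2133: 31 days (July has 31).
Aug 3, 2133 → Sep 3, 2133: 31 days (August has 31).
Sep 3, 2133 → Oct 3, 2133: 30 days (September has 30).
Oct 3, 2133 → Nov 3, 2133: 31 days (October has 31).
Nov 3, 2133 → Nov 14, 2133: 11 days.
Total: 6494 days.

6494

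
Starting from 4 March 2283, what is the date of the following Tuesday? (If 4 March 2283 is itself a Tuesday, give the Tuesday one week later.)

March 6, 2283

Mar 4, 2283 is a Sunday.
From Sunday to the next Tuesday is 2 days.
Mar 4, 2283 + 2 = Mar 6, 2283.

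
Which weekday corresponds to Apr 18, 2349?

Monday

Doomsday rule: the anchor day for the 2300s is Wednesday. For year 49: 49÷12 = 4 r 1, and 1÷4 = 0, so 4+1+0 = 5.
Wednesday + 5 ≡ Monday — that's 2349's doomsday.
In April the doomsday date is Apr 4.
Apr 18 is 14 days after Apr 4; 14 mod 7 = 0, so Monday + 0 = Monday.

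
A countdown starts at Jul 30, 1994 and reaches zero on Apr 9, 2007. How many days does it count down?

4636

Jul 30, 1994 → Jul 30, 1995: 365 days.
Jul 30, 1995 → Jul 30, 1996: 366 days (Feb 29, 1996 is in that span).
Jul 30, 1996 → Jul 30, 1997: 365 days.
Jul 30, 1997 → Jul 30, 1998: 365 days.
Jul 30, 1998 → Jul 30, 1999: 365 days.
Jul 30, 1999 → Jul 30, 2000: 366 days (Feb 29, 2000 is in that span).
Jul 30, 2000 → Jul 30, 2001: 365 days.
Jul 30, 2001 → Jul 30, 2002: 365 days.
Jul 30, 2002 → Jul 30, 2003: 365 days.
Jul 30, 2003 → Jul 30, 2004: 366 days (Feb 29, 2004 is in that span).
Jul 30, 2004 → Jul 30, 2005: 365 days.
Jul 30, 2005 → Jul 30, 2006: 365 days.
Jul 30, 2006 → Aug 30, 2006: 31 days (July has 31).
Aug 30, 2006 → Sep 30, 2006: 31 days (August has 31).
Sep 30, 2006 → Oct 30, 2006: 30 days (September has 30).
Oct 30, 2006 → Nov 30, 2006: 31 days (October has 31).
Nov 30, 2006 → Dec 30, 2006: 30 days (November has 30).
Dec 30, 2006 → Jan 30, 2007: 31 days (December has 31).
Jan 30, 2007 → Feb 28, 2007: 29 days (January has 31).
Feb 28, 2007 → Mar 28, 2007: 28 days (February has 28).
Mar 28, 2007 → Apr 9, 2007: 12 days.
Total: 4636 days.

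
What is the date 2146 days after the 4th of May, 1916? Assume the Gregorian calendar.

March 20, 1922

+365 (one year) → May 4, 1917 (1781 left).
+365 (one year) → May 4, 1918 (1416 left).
+365 (one year) → May 4, 1919 (1051 left).
+366 (one year; includes Feb 29, 1920) → May 4, 1920 (685 left).
+365 (one year) → May 4, 1921 (320 left).
May has 31 days: +28 → Jun 1, 1921 (292 left).
Jun has 30 days: +30 → Jul 1, 1921 (262 left).
Jul has 31 days: +31 → Aug 1, 1921 (231 left).
Aug has 31 days: +31 → Sep 1, 1921 (200 left).
Sep has 30 days: +30 → Oct 1, 1921 (170 left).
Oct has 31 days: +31 → Nov 1, 1921 (139 left).
Nov has 30 days: +30 → Dec 1, 1921 (109 left).
Dec has 31 days: +31 → Jan 1, 1922 (78 left).
Jan has 31 days: +31 → Feb 1, 1922 (47 left).
Feb has 28 days: +28 → Mar 1, 1922 (19 left).
+19 → Mar 20, 1922.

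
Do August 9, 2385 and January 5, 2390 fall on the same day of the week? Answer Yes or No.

Yes

From Aug 9, 2385 to Jan 5, 2390 is 1610 days.
1610 mod 7 = 0, so they are the same weekday.
(Aug 9, 2385 is a Friday; Jan 5, 2390 is a Friday.)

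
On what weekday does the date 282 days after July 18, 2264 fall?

Jul 18, 2264 is a Monday.
282 mod 7 = 2, so 282 days after a Monday is Monday + 2 = Wednesday.

Wednesday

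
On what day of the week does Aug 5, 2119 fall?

Doomsday rule: the anchor day for the 2100s is Sunday. For year 19: 19÷12 = 1 r 7, and 7÷4 = 1, so 1+7+1 = 9.
Sunday + 9 ≡ Tuesday — that's 2119's doomsday.
In August the doomsday date is Aug 8.
Aug 5 is 3 days before Aug 8; 3 mod 7 = 3, so Tuesday − 3 = Saturday.

Saturday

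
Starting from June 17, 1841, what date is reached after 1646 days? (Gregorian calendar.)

+365 (one year) → Jun 17, 1842 (1281 left).
+365 (one year) → Jun 17, 1843 (916 left).
+366 (one year; includes Feb 29, 1844) → Jun 17, 1844 (550 left).
+365 (one year) → Jun 17, 1845 (185 left).
Jun has 30 days: +14 → Jul 1, 1845 (171 left).
Jul has 31 days: +31 → Aug 1, 1845 (140 left).
Aug has 31 days: +31 → Sep 1, 1845 (109 left).
Sep has 30 days: +30 → Oct 1, 1845 (79 left).
Oct has 31 days: +31 → Nov 1, 1845 (48 left).
Nov has 30 days: +30 → Dec 1, 1845 (18 left).
+18 → Dec 19, 1845.

December 19, 1845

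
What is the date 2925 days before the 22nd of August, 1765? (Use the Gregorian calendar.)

−365 (one year) → Aug 22, 1764 (2560 left).
−366 (one year; includes Feb 29, 1764) → Aug 22, 1763 (2194 left).
−365 (one year) → Aug 22, 1762 (1829 left).
−365 (one year) → Aug 22, 1761 (1464 left).
−365 (one year) → Aug 22, 1760 (1099 left).
−366 (one year; includes Feb 29, 1760) → Aug 22, 1759 (733 left).
−365 (one year) → Aug 22, 1758 (368 left).
−22 → Jul 31, 1758 (end of Jul, 31 days; 346 left).
−31 → Jun 30, 1758 (end of Jun, 30 days; 315 left).
−30 → May 31, 1758 (end of May, 31 days; 285 left).
−31 → Apr 30, 1758 (end of Apr, 30 days; 254 left).
−30 → Mar 31, 1758 (end of Mar, 31 days; 224 left).
−31 → Feb 28, 1758 (end of Feb, 28 days; 193 left).
−28 → Jan 31, 1758 (end of Jan, 31 days; 165 left).
−31 → Dec 31, 1757 (end of Dec, 31 days; 134 left).
−31 → Nov 30, 1757 (end of Nov, 30 days; 103 left).
−30 → Oct 31, 1757 (end of Oct, 31 days; 73 left).
−31 → Sep 30, 1757 (end of Sep, 30 days; 42 left).
−30 → Aug 31, 1757 (end of Aug, 31 days; 12 left).
−12 → Aug 19, 1757.

August 19, 1757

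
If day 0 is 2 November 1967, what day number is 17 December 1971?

Nov 2, 1967 → Nov 2, 1968: 366 days (Feb 29, 1968 is in that span).
Nov 2, 1968 → Nov 2, 1969: 365 days.
Nov 2, 1969 → Nov 2, 1970: 365 days.
Nov 2, 1970 → Nov 2, 1971: 365 days.
Nov 2, 1971 → Dec 2, 1971: 30 days (November has 30).
Dec 2, 1971 → Dec 17, 1971: 15 days.
Total: 1506 days.

1506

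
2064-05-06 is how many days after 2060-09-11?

1333

Sep 11, 2060 → Sep 11, 2061: 365 days.
Sep 11, 2061 → Sep 11, 2062: 365 days.
Sep 11, 2062 → Sep 11, 2063: 365 days.
Sep 11, 2063 → Oct 11, 2063: 30 days (September has 30).
Oct 11, 2063 → Nov 11, 2063: 31 days (October has 31).
Nov 11, 2063 → Dec 11, 2063: 30 days (November has 30).
Dec 11, 2063 → Jan 11, 2064: 31 days (December has 31).
Jan 11, 2064 → Feb 11, 2064: 31 days (January has 31).
Feb 11, 2064 → Mar 11, 2064: 29 days (February has 29).
Mar 11, 2064 → Apr 11, 2064: 31 days (March has 31).
Apr 11, 2064 → May 6, 2064: 25 days.
Total: 1333 days.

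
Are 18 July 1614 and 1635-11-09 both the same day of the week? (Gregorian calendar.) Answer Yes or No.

From Jul 18, 1614 to Nov 9, 1635 is 7784 days.
7784 mod 7 = 0, so they are the same weekday.
(Jul 18, 1614 is a Friday; Nov 9, 1635 is a Friday.)

Yes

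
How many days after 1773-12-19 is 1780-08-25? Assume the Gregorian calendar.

2441

Dec 19, 1773 → Dec 19, 1774: 365 days.
Dec 19, 1774 → Dec 19, 1775: 365 days.
Dec 19, 1775 → Dec 19, 1776: 366 days (Feb 29, 1776 is in that span).
Dec 19, 1776 → Dec 19, 1777: 365 days.
Dec 19, 1777 → Dec 19, 1778: 365 days.
Dec 19, 1778 → Dec 19, 1779: 365 days.
Dec 19, 1779 → Jan 19, 1780: 31 days (December has 31).
Jan 19, 1780 → Feb 19, 1780: 31 days (January has 31).
Feb 19, 1780 → Mar 19, 1780: 29 days (February has 29).
Mar 19, 1780 → Apr 19, 1780: 31 days (March has 31).
Apr 19, 1780 → May 19, 1780: 30 days (April has 30).
May 19, 1780 → Jun 19, 1780: 31 days (May has 31).
Jun 19, 1780 → Jul 19, 1780: 30 days (June has 30).
Jul 19, 1780 → Aug 19, 1780: 31 days (July has 31).
Aug 19, 1780 → Aug 25, 1780: 6 days.
Total: 2441 days.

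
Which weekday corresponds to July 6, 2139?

Monday

Doomsday rule: the anchor day for the 2100s is Sunday. For year 39: 39÷12 = 3 r 3, and 3÷4 = 0, so 3+3+0 = 6.
Sunday + 6 ≡ Saturday — that's 2139's doomsday.
In July the doomsday date is Jul 11.
Jul 6 is 5 days before Jul 11; 5 mod 7 = 5, so Saturday − 5 = Monday.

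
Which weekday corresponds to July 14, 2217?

Monday

Doomsday rule: the anchor day for the 2200s is Friday. For year 17: 17÷12 = 1 r 5, and 5÷4 = 1, so 1+5+1 = 7.
Friday + 7 ≡ Friday — that's 2217's doomsday.
In July the doomsday date is Jul 11.
Jul 14 is 3 days after Jul 11; 3 mod 7 = 3, so Friday + 3 = Monday.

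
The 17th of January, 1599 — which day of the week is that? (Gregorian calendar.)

Doomsday rule: the anchor day for the 1500s is Wednesday. For year 99: 99÷12 = 8 r 3, and 3÷4 = 0, so 8+3+0 = 11.
Wednesday + 11 ≡ Sunday — that's 1599's doomsday.
In January the doomsday date is Jan 3 (1599 is not a leap year).
Jan 17 is 14 days after Jan 3; 14 mod 7 = 0, so Sunday + 0 = Sunday.

Sunday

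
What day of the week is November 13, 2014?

Thursday

Doomsday rule: the anchor day for the 2000s is Tuesday. For year 14: 14÷12 = 1 r 2, and 2÷4 = 0, so 1+2+0 = 3.
Tuesday + 3 ≡ Friday — that's 2014's doomsday.
In November the doomsday date is Nov 7.
Nov 13 is 6 days after Nov 7; 6 mod 7 = 6, so Friday + 6 = Thursday.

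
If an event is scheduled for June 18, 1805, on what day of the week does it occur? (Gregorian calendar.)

Tuesday

Doomsday rule: the anchor day for the 1800s is Friday. For year 05: 5÷12 = 0 r 5, and 5÷4 = 1, so 0+5+1 = 6.
Friday + 6 ≡ Thursday — that's 1805's doomsday.
In June the doomsday date is Jun 6.
Jun 18 is 12 days after Jun 6; 12 mod 7 = 5, so Thursday + 5 = Tuesday.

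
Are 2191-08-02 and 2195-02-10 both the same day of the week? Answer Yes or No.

Yes

From Aug 2, 2191 to Feb 10, 2195 is 1288 days.
1288 mod 7 = 0, so they are the same weekday.
(Aug 2, 2191 is a Tuesday; Feb 10, 2195 is a Tuesday.)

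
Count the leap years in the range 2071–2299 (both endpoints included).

55

Multiples of 4 in [2071,2299]: 57.
Of those, multiples of 100: 2 (not leap unless ÷400).
Multiples of 400: 0.
Leap years = 57 − 2 + 0 = 55.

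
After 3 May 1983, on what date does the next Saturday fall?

May 7, 1983

May 3, 1983 is a Tuesday.
From Tuesday to the next Saturday is 4 days.
May 3, 1983 + 4 = May 7, 1983.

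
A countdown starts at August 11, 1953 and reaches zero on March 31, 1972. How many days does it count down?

6807

Aug 11, 1953 → Aug 11, 1954: 365 days.
Aug 11, 1954 → Aug 11, 1955: 365 days.
Aug 11, 1955 → Aug 11, 1956: 366 days (Feb 29, 1956 is in that span).
Aug 11, 1956 → Aug 11, 1957: 365 days.
Aug 11, 1957 → Aug 11, 1958: 365 days.
Aug 11, 1958 → Aug 11, 1959: 365 days.
Aug 11, 1959 → Aug 11, 1960: 366 days (Feb 29, 1960 is in that span).
Aug 11, 1960 → Aug 11, 1961: 365 days.
Aug 11, 1961 → Aug 11, 1962: 365 days.
Aug 11, 1962 → Aug 11, 1963: 365 days.
Aug 11, 1963 → Aug 11, 1964: 366 days (Feb 29, 1964 is in that span).
Aug 11, 1964 → Aug 11, 1965: 365 days.
Aug 11, 1965 → Aug 11, 1966: 365 days.
Aug 11, 1966 → Aug 11, 1967: 365 days.
Aug 11, 1967 → Aug 11, 1968: 366 days (Feb 29, 1968 is in that span).
Aug 11, 1968 → Aug 11, 1969: 365 days.
Aug 11, 1969 → Aug 11, 1970: 365 days.
Aug 11, 1970 → Aug 11, 1971: 365 days.
Aug 11, 1971 → Sep 11, 1971: 31 days (August has 31).
Sep 11, 1971 → Oct 11, 1971: 30 days (September has 30).
Oct 11, 1971 → Nov 11, 1971: 31 days (October has 31).
Nov 11, 1971 → Dec 11, 1971: 30 days (November has 30).
Dec 11, 1971 → Jan 11, 1972: 31 days (December has 31).
Jan 11, 1972 → Feb 11, 1972: 31 days (January has 31).
Feb 11, 1972 → Mar 11, 1972: 29 days (February has 29).
Mar 11, 1972 → Mar 31, 1972: 20 days.
Total: 6807 days.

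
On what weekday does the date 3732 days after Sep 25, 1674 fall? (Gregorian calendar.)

Sep 25, 1674 is a Tuesday.
3732 mod 7 = 1, so 3732 days after a Tuesday is Tuesday + 1 = Wednesday.

Wednesday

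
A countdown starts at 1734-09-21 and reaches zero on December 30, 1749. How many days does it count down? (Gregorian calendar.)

Sep 21, 1734 → Sep 21, 1735: 365 days.
Sep 21, 1735 → Sep 21, 1736: 366 days (Feb 29, 1736 is in that span).
Sep 21, 1736 → Sep 21, 1737: 365 days.
Sep 21, 1737 → Sep 21, 1738: 365 days.
Sep 21, 1738 → Sep 21, 1739: 365 days.
Sep 21, 1739 → Sep 21, 1740: 366 days (Feb 29, 1740 is in that span).
Sep 21, 1740 → Sep 21, 1741: 365 days.
Sep 21, 1741 → Sep 21, 1742: 365 days.
Sep 21, 1742 → Sep 21, 1743: 365 days.
Sep 21, 1743 → Sep 21, 1744: 366 days (Feb 29, 1744 is in that span).
Sep 21, 1744 → Sep 21, 1745: 365 days.
Sep 21, 1745 → Sep 21, 1746: 365 days.
Sep 21, 1746 → Sep 21, 1747: 365 days.
Sep 21, 1747 → Sep 21, 1748: 366 days (Feb 29, 1748 is in that span).
Sep 21, 1748 → Sep 21, 1749: 365 days.
Sep 21, 1749 → Oct 21, 1749: 30 days (September has 30).
Oct 21, 1749 → Nov 21, 1749: 31 days (October has 31).
Nov 21, 1749 → Dec 21, 1749: 30 days (November has 30).
Dec 21, 1749 → Dec 30, 1749: 9 days.
Total: 5579 days.

5579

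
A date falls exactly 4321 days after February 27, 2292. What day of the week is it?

Monday

Feb 27, 2292 is a Saturday.
4321 mod 7 = 2, so 4321 days after a Saturday is Saturday + 2 = Monday.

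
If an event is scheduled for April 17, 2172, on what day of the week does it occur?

Friday

Doomsday rule: the anchor day for the 2100s is Sunday. For year 72: 72÷12 = 6 r 0, and 0÷4 = 0, so 6+0+0 = 6.
Sunday + 6 ≡ Saturday — that's 2172's doomsday.
In April the doomsday date is Apr 4.
Apr 17 is 13 days after Apr 4; 13 mod 7 = 6, so Saturday + 6 = Friday.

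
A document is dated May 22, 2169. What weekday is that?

Monday

Doomsday rule: the anchor day for the 2100s is Sunday. For year 69: 69÷12 = 5 r 9, and 9÷4 = 2, so 5+9+2 = 16.
Sunday + 16 ≡ Tuesday — that's 2169's doomsday.
In May the doomsday date is May 9.
May 22 is 13 days after May 9; 13 mod 7 = 6, so Tuesday + 6 = Monday.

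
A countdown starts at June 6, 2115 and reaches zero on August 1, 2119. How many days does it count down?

1517

Jun 6, 2115 → Jun 6, 2116: 366 days (Feb 29, 2116 is in that span).
Jun 6, 2116 → Jun 6, 2117: 365 days.
Jun 6, 2117 → Jun 6, 2118: 365 days.
Jun 6, 2118 → Jun 6, 2119: 365 days.
Jun 6, 2119 → Jul 6, 2119: 30 days (June has 30).
Jul 6, 2119 → Aug 1, 2119: 26 days.
Total: 1517 days.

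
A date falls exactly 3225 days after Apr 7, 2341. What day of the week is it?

First find the weekday of Apr 7, 2341. Doomsday rule: the anchor day for the 2300s is Wednesday. For year 41: 41÷12 = 3 r 5, and 5÷4 = 1, so 3+5+1 = 9.
Wednesday + 9 ≡ Friday — that's 2341's doomsday.
In April the doomsday date is Apr 4.
Apr 7 is 3 days after Apr 4; 3 mod 7 = 3, so Friday + 3 = Monday.
3225 mod 7 = 5, so 3225 days after a Monday is Monday + 5 = Saturday.

Saturday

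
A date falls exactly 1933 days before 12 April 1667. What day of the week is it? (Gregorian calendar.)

First find the weekday of Apr 12, 1667. Doomsday rule: the anchor day for the 1600s is Tuesday. For year 67: 67÷12 = 5 r 7, and 7÷4 = 1, so 5+7+1 = 13.
Tuesday + 13 ≡ Monday — that's 1667's doomsday.
In April the doomsday date is Apr 4.
Apr 12 is 8 days after Apr 4; 8 mod 7 = 1, so Monday + 1 = Tuesday.
1933 mod 7 = 1, so 1933 days before a Tuesday is Tuesday − 1 = Monday.

Monday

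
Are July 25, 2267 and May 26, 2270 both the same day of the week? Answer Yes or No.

Yes

From Jul 25, 2267 to May 26, 2270 is 1036 days.
1036 mod 7 = 0, so they are the same weekday.
(Jul 25, 2267 is a Thursday; May 26, 2270 is a Thursday.)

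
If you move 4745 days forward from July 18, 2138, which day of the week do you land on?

Thursday

Jul 18, 2138 is a Friday.
4745 mod 7 = 6, so 4745 days after a Friday is Friday + 6 = Thursday.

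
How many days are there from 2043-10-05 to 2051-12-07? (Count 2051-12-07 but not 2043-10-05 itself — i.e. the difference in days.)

2985

Oct 5, 2043 → Oct 5, 2044: 366 days (Feb 29, 2044 is in that span).
Oct 5, 2044 → Oct 5, 2045: 365 days.
Oct 5, 2045 → Oct 5, 2046: 365 days.
Oct 5, 2046 → Oct 5, 2047: 365 days.
Oct 5, 2047 → Oct 5, 2048: 366 days (Feb 29, 2048 is in that span).
Oct 5, 2048 → Oct 5, 2049: 365 days.
Oct 5, 2049 → Oct 5, 2050: 365 days.
Oct 5, 2050 → Oct 5, 2051: 365 days.
Oct 5, 2051 → Nov 5, 2051: 31 days (October has 31).
Nov 5, 2051 → Dec 5, 2051: 30 days (November has 30).
Dec 5, 2051 → Dec 7, 2051: 2 days.
Total: 2985 days.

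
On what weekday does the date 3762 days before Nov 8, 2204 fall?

Monday

First find the weekday of Nov 8, 2204. Doomsday rule: the anchor day for the 2200s is Friday. For year 04: 4÷12 = 0 r 4, and 4÷4 = 1, so 0+4+1 = 5.
Friday + 5 ≡ Wednesday — that's 2204's doomsday.
In November the doomsday date is Nov 7.
Nov 8 is 1 day after Nov 7; 1 mod 7 = 1, so Wednesday + 1 = Thursday.
3762 mod 7 = 3, so 3762 days before a Thursday is Thursday − 3 = Monday.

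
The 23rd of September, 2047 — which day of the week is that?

January 1, 2047 is a Tuesday.
Jan 1, 2047 → Feb 1, 2047: 31 days (January has 31).
Feb 1, 2047 → Mar 1, 2047: 28 days (February has 28).
Mar 1, 2047 → Apr 1, 2047: 31 days (March has 31).
Apr 1, 2047 → May 1, 2047: 30 days (April has 30).
May 1, 2047 → Jun 1, 2047: 31 days (May has 31).
Jun 1, 2047 → Jul 1, 2047: 30 days (June has 30).
Jul 1, 2047 → Aug 1, 2047: 31 days (July has 31).
Aug 1, 2047 → Sep 1, 2047: 31 days (August has 31).
Sep 1, 2047 → Sep 23, 2047: 22 days.
Total: 265 days.
265 mod 7 = 6, so Tuesday + 6 = Monday.

Monday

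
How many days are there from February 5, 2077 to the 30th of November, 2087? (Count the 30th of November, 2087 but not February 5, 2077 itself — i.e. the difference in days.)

3950

Feb 5, 2077 → Feb 5, 2078: 365 days.
Feb 5, 2078 → Feb 5, 2079: 365 days.
Feb 5, 2079 → Feb 5, 2080: 365 days.
Feb 5, 2080 → Feb 5, 2081: 366 days (Feb 29, 2080 is in that span).
Feb 5, 2081 → Feb 5, 2082: 365 days.
Feb 5, 2082 → Feb 5, 2083: 365 days.
Feb 5, 2083 → Feb 5, 2084: 365 days.
Feb 5, 2084 → Feb 5, 2085: 366 days (Feb 29, 2084 is in that span).
Feb 5, 2085 → Feb 5, 2086: 365 days.
Feb 5, 2086 → Feb 5, 2087: 365 days.
Feb 5, 2087 → Mar 5, 2087: 28 days (February has 28).
Mar 5, 2087 → Apr 5, 2087: 31 days (March has 31).
Apr 5, 2087 → May 5, 2087: 30 days (April has 30).
May 5, 2087 → Jun 5, 2087: 31 days (May has 31).
Jun 5, 2087 → Jul 5, 2087: 30 days (June has 30).
Jul 5, 2087 → Aug 5, 2087: 31 days (July has 31).
Aug 5, 2087 → Sep 5, 2087: 31 days (August has 31).
Sep 5, 2087 → Oct 5, 2087: 30 days (September has 30).
Oct 5, 2087 → Nov 5, 2087: 31 days (October has 31).
Nov 5, 2087 → Nov 30, 2087: 25 days.
Total: 3950 days.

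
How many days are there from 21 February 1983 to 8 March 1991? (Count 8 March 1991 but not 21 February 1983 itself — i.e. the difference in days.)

2937

Feb 21, 1983 → Feb 21, 1984: 365 days.
Feb 21, 1984 → Feb 21, 1985: 366 days (Feb 29, 1984 is in that span).
Feb 21, 1985 → Feb 21, 1986: 365 days.
Feb 21, 1986 → Feb 21, 1987: 365 days.
Feb 21, 1987 → Feb 21, 1988: 365 days.
Feb 21, 1988 → Feb 21, 1989: 366 days (Feb 29, 1988 is in that span).
Feb 21, 1989 → Feb 21, 1990: 365 days.
Feb 21, 1990 → Mar 21, 1990: 28 days (February has 28).
Mar 21, 1990 → Apr 21, 1990: 31 days (March has 31).
Apr 21, 1990 → May 21, 1990: 30 days (April has 30).
May 21, 1990 → Jun 21, 1990: 31 days (May has 31).
Jun 21, 1990 → Jul 21, 1990: 30 days (June has 30).
Jul 21, 1990 → Aug 21, 1990: 31 days (July has 31).
Aug 21, 1990 → Sep 21, 1990: 31 days (August has 31).
Sep 21, 1990 → Oct 21, 1990: 30 days (September has 30).
Oct 21, 1990 → Nov 21, 1990: 31 days (October has 31).
Nov 21, 1990 → Dec 21, 1990: 30 days (November has 30).
Dec 21, 1990 → Jan 21, 1991: 31 days (December has 31).
Jan 21, 1991 → Feb 21, 1991: 31 days (January has 31).
Feb 21, 1991 → Mar 8, 1991: 15 days.
Total: 2937 days.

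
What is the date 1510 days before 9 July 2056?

May 21, 2052

−366 (one year; includes Feb 29, 2056) → Jul 9, 2055 (1144 left).
−365 (one year) → Jul 9, 2054 (779 left).
−365 (one year) → Jul 9, 2053 (414 left).
−365 (one year) → Jul 9, 2052 (49 left).
−9 → Jun 30, 2052 (end of Jun, 30 days; 40 left).
−30 → May 31, 2052 (end of May, 31 days; 10 left).
−10 → May 21, 2052.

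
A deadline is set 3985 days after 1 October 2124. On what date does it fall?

August 30, 2135

+365 (one year) → Oct 1, 2125 (3620 left).
+365 (one year) → Oct 1, 2126 (3255 left).
+365 (one year) → Oct 1, 2127 (2890 left).
+366 (one year; includes Feb 29, 2128) → Oct 1, 2128 (2524 left).
+365 (one year) → Oct 1, 2129 (2159 left).
+365 (one year) → Oct 1, 2130 (1794 left).
+365 (one year) → Oct 1, 2131 (1429 left).
+366 (one year; includes Feb 29, 2132) → Oct 1, 2132 (1063 left).
+365 (one year) → Oct 1, 2133 (698 left).
+365 (one year) → Oct 1, 2134 (333 left).
Oct has 31 days: +31 → Nov 1, 2134 (302 left).
Nov has 30 days: +30 → Dec 1, 2134 (272 left).
Dec has 31 days: +31 → Jan 1, 2135 (241 left).
Jan has 31 days: +31 → Feb 1, 2135 (210 left).
Feb has 28 days: +28 → Mar 1, 2135 (182 left).
Mar has 31 days: +31 → Apr 1, 2135 (151 left).
Apr has 30 days: +30 → May 1, 2135 (121 left).
May has 31 days: +31 → Jun 1, 2135 (90 left).
Jun has 30 days: +30 → Jul 1, 2135 (60 left).
Jul has 31 days: +31 → Aug 1, 2135 (29 left).
+29 → Aug 30, 2135.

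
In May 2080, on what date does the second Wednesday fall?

May 8, 2080

May 1, 2080 is a Wednesday.
The first Wednesday is therefore May 1 (same day).
The second Wednesday is 1 + 1×7 = May 8.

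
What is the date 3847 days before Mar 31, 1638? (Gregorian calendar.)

−365 (one year) → Mar 31, 1637 (3482 left).
−365 (one year) → Mar 31, 1636 (3117 left).
−366 (one year; includes Feb 29, 1636) → Mar 31, 1635 (2751 left).
−365 (one year) → Mar 31, 1634 (2386 left).
−365 (one year) → Mar 31, 1633 (2021 left).
−365 (one year) → Mar 31, 1632 (1656 left).
−366 (one year; includes Feb 29, 1632) → Mar 31, 1631 (1290 left).
−365 (one year) → Mar 31, 1630 (925 left).
−365 (one year) → Mar 31, 1629 (560 left).
−365 (one year) → Mar 31, 1628 (195 left).
−31 → Feb 29, 1628 (end of Feb, 29 days; 164 left).
−29 → Jan 31, 1628 (end of Jan, 31 days; 135 left).
−31 → Dec 31, 1627 (end of Dec, 31 days; 104 left).
−31 → Nov 30, 1627 (end of Nov, 30 days; 73 left).
−30 → Oct 31, 1627 (end of Oct, 31 days; 43 left).
−31 → Sep 30, 1627 (end of Sep, 30 days; 12 left).
−12 → Sep 18, 1627.

September 18, 1627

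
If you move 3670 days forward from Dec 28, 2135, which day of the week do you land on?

Friday

First find the weekday of Dec 28, 2135. Doomsday rule: the anchor day for the 2100s is Sunday. For year 35: 35÷12 = 2 r 11, and 11÷4 = 2, so 2+11+2 = 15.
Sunday + 15 ≡ Monday — that's 2135's doomsday.
In December the doomsday date is Dec 12.
Dec 28 is 16 days after Dec 12; 16 mod 7 = 2, so Monday + 2 = Wednesday.
3670 mod 7 = 2, so 3670 days after a Wednesday is Wednesday + 2 = Friday.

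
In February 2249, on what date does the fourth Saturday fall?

February 24, 2249

February 1, 2249 is a Thursday.
The first Saturday is therefore February 3 (2 days later).
The fourth Saturday is 3 + 3×7 = February 24.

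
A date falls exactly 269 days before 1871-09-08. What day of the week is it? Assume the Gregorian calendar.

Tuesday

First find the weekday of Sep 8, 1871. Doomsday rule: the anchor day for the 1800s is Friday. For year 71: 71÷12 = 5 r 11, and 11÷4 = 2, so 5+11+2 = 18.
Friday + 18 ≡ Tuesday — that's 1871's doomsday.
In September the doomsday date is Sep 5.
Sep 8 is 3 days after Sep 5; 3 mod 7 = 3, so Tuesday + 3 = Friday.
269 mod 7 = 3, so 269 days before a Friday is Friday − 3 = Tuesday.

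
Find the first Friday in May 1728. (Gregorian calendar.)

May 7, 1728

May 1, 1728 is a Saturday.
The first Friday is therefore May 7 (6 days later).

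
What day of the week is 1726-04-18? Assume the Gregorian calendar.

Doomsday rule: the anchor day for the 1700s is Sunday. For year 26: 26÷12 = 2 r 2, and 2÷4 = 0, so 2+2+0 = 4.
Sunday + 4 ≡ Thursday — that's 1726's doomsday.
In April the doomsday date is Apr 4.
Apr 18 is 14 days after Apr 4; 14 mod 7 = 0, so Thursday + 0 = Thursday.

Thursday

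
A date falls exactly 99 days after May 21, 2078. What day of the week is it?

May 21, 2078 is a Saturday.
99 mod 7 = 1, so 99 days after a Saturday is Saturday + 1 = Sunday.

Sunday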